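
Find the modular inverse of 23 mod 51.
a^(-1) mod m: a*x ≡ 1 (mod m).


Use the extended Euclidean algorithm on (51, 23); each row r = 51*s + 23*t:
r=51, s=1, t=0
r=23, s=0, t=1
q=2: r=5, s=1, t=-2   [51*(1) + 23*(-2) = 5]
q=4: r=3, s=-4, t=9   [51*(-4) + 23*(9) = 3]
q=1: r=2, s=5, t=-11   [51*(5) + 23*(-11) = 2]
q=1: r=1, s=-9, t=20   [51*(-9) + 23*(20) = 1]
q=2: r=0, s=23, t=-51   [51*(23) + 23*(-51) = 0]
GCD = 1 with t = 20, so 23*(20) ≡ 1 (mod 51)
Inverse = 20 mod 51 = 20
Check: 23 * 20 = 460 ≡ 1 (mod 51)

23^(-1) ≡ 20 (mod 51)


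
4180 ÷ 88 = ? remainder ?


4180 = 88 * 47 + 44
Check: 4136 + 44 = 4180

q = 47, r = 44


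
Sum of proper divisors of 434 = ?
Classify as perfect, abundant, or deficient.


Proper divisors: 1, 2, 7, 14, 31, 62, 217
Sum = 1 + 2 + 7 + 14 + 31 + 62 + 217 = 334
334 < 434 → deficient

s(434) = 334 (deficient)


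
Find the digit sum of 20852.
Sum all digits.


2 + 0 + 8 + 5 + 2 = 17


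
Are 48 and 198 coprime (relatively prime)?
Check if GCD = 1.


Euclidean algorithm:
198 = 4 * 48 + 6
48 = 8 * 6 + 0
GCD(48, 198) = 6

No, not coprime (GCD = 6)


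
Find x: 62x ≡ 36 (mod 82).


GCD(62, 82) = 2 divides 36
Divide: 31x ≡ 18 (mod 41)
x ≡ 31 (mod 41)


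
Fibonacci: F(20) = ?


Sequence: 1, 1, 2, 3, 5, 8, 13, 21, 34, 55, 89, 144, 233, 377, 610, 987, 1597, 2584, 4181, 6765
F(20) = 6765


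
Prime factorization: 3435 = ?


3435 / 3 = 1145
1145 / 5 = 229
229 / 229 = 1
3435 = 3 × 5 × 229


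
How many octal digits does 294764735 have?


294764735 in base 8 = 2144340277
Number of digits = 10

10 digits (base 8)


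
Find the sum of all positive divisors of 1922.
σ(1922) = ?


Divisors of 1922: 1, 2, 31, 62, 961, 1922
Sum = 1 + 2 + 31 + 62 + 961 + 1922 = 2979

σ(1922) = 2979


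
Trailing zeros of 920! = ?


floor(920/5) = 184
floor(920/25) = 36
floor(920/125) = 7
floor(920/625) = 1
Total = 228

228 trailing zeros


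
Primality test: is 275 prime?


275 / 5 = 55 (exact division)
275 is NOT prime.

No, 275 is not prime


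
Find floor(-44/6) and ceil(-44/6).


-44/6 = -7.3333
floor = -8
ceil = -7

floor = -8, ceil = -7


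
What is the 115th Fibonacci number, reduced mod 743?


F(k) mod 743 for k=1..115:
1, 1, 2, 3, 5, 8, 13, 21, 34, 55, 89, 144, 233, 377, 610, 244, 111, 355, 466, 78, 544, 622, 423, 302, 725, 284, 266, 550, 73, 623, 696, 576, 529, 362, 148, 510, 658, 425, 340, 22, 362, 384, 3, 387, 390, 34, 424, 458, 139, 597, 736, 590, 583, 430, 270, 700, 227, 184, 411, 595, 263, 115, 378, 493, 128, 621, 6, 627, 633, 517, 407, 181, 588, 26, 614, 640, 511, 408, 176, 584, 17, 601, 618, 476, 351, 84, 435, 519, 211, 730, 198, 185, 383, 568, 208, 33, 241, 274, 515, 46, 561, 607, 425, 289, 714, 260, 231, 491, 722, 470, 449, 176, 625, 58, 683
F(115) mod 743 = 683


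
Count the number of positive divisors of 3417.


3417 = 3^1 × 17^1 × 67^1
d(3417) = (1+1) × (1+1) × (1+1) = 8

8 divisors


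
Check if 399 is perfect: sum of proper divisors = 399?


Proper divisors of 399: 1, 3, 7, 19, 21, 57, 133
Sum = 1 + 3 + 7 + 19 + 21 + 57 + 133 = 241

No, 399 is not perfect (241 ≠ 399)


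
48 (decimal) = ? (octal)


48 (base 10) = 48 (decimal)
48 (decimal) = 60 (base 8)


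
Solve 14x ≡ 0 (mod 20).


GCD(14, 20) = 2 divides 0
Divide: 7x ≡ 0 (mod 10)
x ≡ 0 (mod 10)


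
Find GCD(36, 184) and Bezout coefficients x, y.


Tabular extended Euclidean (each row: r = 36*s + 184*t):
r=36, s=1, t=0
r=184, s=0, t=1
q=0: r=36, s=1, t=0   [36*(1) + 184*(0) = 36]
q=5: r=4, s=-5, t=1   [36*(-5) + 184*(1) = 4]
q=9: r=0, s=46, t=-9   [36*(46) + 184*(-9) = 0]
GCD = 4; from the row with r=4: x=-5, y=1
Check: 36*(-5) + 184*(1) = -180 + 184 = 4

GCD = 4, x = -5, y = 1


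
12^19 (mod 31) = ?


12^1 mod 31 = 12
12^2 mod 31 = 20
12^3 mod 31 = 23
12^4 mod 31 = 28
12^5 mod 31 = 26
12^6 mod 31 = 2
12^7 mod 31 = 24
12^8 mod 31 = 9
12^9 mod 31 = 15
12^10 mod 31 = 25
12^11 mod 31 = 21
12^12 mod 31 = 4
12^13 mod 31 = 17
12^14 mod 31 = 18
12^15 mod 31 = 30
12^16 mod 31 = 19
12^17 mod 31 = 11
12^18 mod 31 = 8
12^19 mod 31 = 3


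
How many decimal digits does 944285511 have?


944285511 has 9 digits in base 10
floor(log10(944285511)) + 1 = floor(8.9751) + 1 = 9

9 digits (base 10)


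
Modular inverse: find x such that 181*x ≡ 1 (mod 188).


Use the extended Euclidean algorithm on (188, 181); each row r = 188*s + 181*t:
r=188, s=1, t=0
r=181, s=0, t=1
q=1: r=7, s=1, t=-1   [188*(1) + 181*(-1) = 7]
q=25: r=6, s=-25, t=26   [188*(-25) + 181*(26) = 6]
q=1: r=1, s=26, t=-27   [188*(26) + 181*(-27) = 1]
q=6: r=0, s=-181, t=188   [188*(-181) + 181*(188) = 0]
GCD = 1 with t = -27, so 181*(-27) ≡ 1 (mod 188)
Inverse = -27 mod 188 = 161
Check: 181 * 161 = 29141 ≡ 1 (mod 188)

181^(-1) ≡ 161 (mod 188)


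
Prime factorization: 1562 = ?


1562 / 2 = 781
781 / 11 = 71
71 / 71 = 1
1562 = 2 × 11 × 71


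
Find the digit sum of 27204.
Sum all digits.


2 + 7 + 2 + 0 + 4 = 15


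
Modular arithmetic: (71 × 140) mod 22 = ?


71 × 140 = 9940
9940 mod 22 = 18


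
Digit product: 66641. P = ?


6 × 6 × 6 × 4 × 1 = 864


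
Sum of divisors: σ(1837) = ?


Divisors of 1837: 1, 11, 167, 1837
Sum = 1 + 11 + 167 + 1837 = 2016

σ(1837) = 2016


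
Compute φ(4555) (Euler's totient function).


4555 = 5 × 911
Prime factors: 5, 911
φ(4555) = 4555 × (1-1/5) × (1-1/911)
= 4555 × 4/5 × 910/911 = 3640

φ(4555) = 3640


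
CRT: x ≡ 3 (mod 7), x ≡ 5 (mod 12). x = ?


M = 7*12 = 84
M1 = M/7 = 12, M2 = M/12 = 7
M1^(-1) mod 7 = 3, M2^(-1) mod 12 = 7
x = 3*12*3 + 5*7*7 = 353
353 mod 84 = 17
Check: 17 mod 7 = 3 ✓, 17 mod 12 = 5 ✓

x ≡ 17 (mod 84)


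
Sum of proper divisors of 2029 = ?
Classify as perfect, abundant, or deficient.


Proper divisors: 1
Sum = 1 = 1
1 < 2029 → deficient

s(2029) = 1 (deficient)


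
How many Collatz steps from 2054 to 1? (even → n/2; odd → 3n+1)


2054 → 1027 → 3082 → 1541 → 4624 → 2312 → 1156 → 578 → 289 → 868 → 434 → 217 → 652 → 326 → 163 → 490 → 245 → 736 → 368 → 184 → 92 → 46 → 23 → 70 → 35 → 106 → 53 → 160 → 80 → 40 → 20 → 10 → 5 → 16 → 8 → 4 → 2 → 1
Total steps = 37

37 steps


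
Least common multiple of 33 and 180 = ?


GCD(33, 180) = 3
LCM = 33*180/3 = 5940/3 = 1980

LCM = 1980


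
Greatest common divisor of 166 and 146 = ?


166 = 1 * 146 + 20
146 = 7 * 20 + 6
20 = 3 * 6 + 2
6 = 3 * 2 + 0
GCD = 2


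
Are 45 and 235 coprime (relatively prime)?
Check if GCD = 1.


Euclidean algorithm:
235 = 5 * 45 + 10
45 = 4 * 10 + 5
10 = 2 * 5 + 0
GCD(45, 235) = 5

No, not coprime (GCD = 5)


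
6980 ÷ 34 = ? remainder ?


6980 = 34 * 205 + 10
Check: 6970 + 10 = 6980

q = 205, r = 10


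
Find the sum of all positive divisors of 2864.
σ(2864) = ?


Divisors of 2864: 1, 2, 4, 8, 16, 179, 358, 716, 1432, 2864
Sum = 1 + 2 + 4 + 8 + 16 + 179 + 358 + 716 + 1432 + 2864 = 5580

σ(2864) = 5580


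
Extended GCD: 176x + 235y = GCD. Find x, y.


Tabular extended Euclidean (each row: r = 176*s + 235*t):
r=176, s=1, t=0
r=235, s=0, t=1
q=0: r=176, s=1, t=0   [176*(1) + 235*(0) = 176]
q=1: r=59, s=-1, t=1   [176*(-1) + 235*(1) = 59]
q=2: r=58, s=3, t=-2   [176*(3) + 235*(-2) = 58]
q=1: r=1, s=-4, t=3   [176*(-4) + 235*(3) = 1]
q=58: r=0, s=235, t=-176   [176*(235) + 235*(-176) = 0]
GCD = 1; from the row with r=1: x=-4, y=3
Check: 176*(-4) + 235*(3) = -704 + 705 = 1

GCD = 1, x = -4, y = 3


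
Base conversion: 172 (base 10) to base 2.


172 (base 10) = 172 (decimal)
172 (decimal) = 10101100 (base 2)


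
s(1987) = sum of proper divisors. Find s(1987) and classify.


Proper divisors: 1
Sum = 1 = 1
1 < 1987 → deficient

s(1987) = 1 (deficient)


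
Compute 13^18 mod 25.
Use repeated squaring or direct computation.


13^1 mod 25 = 13
13^2 mod 25 = 19
13^3 mod 25 = 22
13^4 mod 25 = 11
13^5 mod 25 = 18
13^6 mod 25 = 9
13^7 mod 25 = 17
13^8 mod 25 = 21
13^9 mod 25 = 23
13^10 mod 25 = 24
13^11 mod 25 = 12
13^12 mod 25 = 6
13^13 mod 25 = 3
13^14 mod 25 = 14
13^15 mod 25 = 7
13^16 mod 25 = 16
13^17 mod 25 = 8
13^18 mod 25 = 4


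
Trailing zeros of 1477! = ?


floor(1477/5) = 295
floor(1477/25) = 59
floor(1477/125) = 11
floor(1477/625) = 2
Total = 367

367 trailing zeros


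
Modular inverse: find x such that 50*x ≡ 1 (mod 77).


Use the extended Euclidean algorithm on (77, 50); each row r = 77*s + 50*t:
r=77, s=1, t=0
r=50, s=0, t=1
q=1: r=27, s=1, t=-1   [77*(1) + 50*(-1) = 27]
q=1: r=23, s=-1, t=2   [77*(-1) + 50*(2) = 23]
q=1: r=4, s=2, t=-3   [77*(2) + 50*(-3) = 4]
q=5: r=3, s=-11, t=17   [77*(-11) + 50*(17) = 3]
q=1: r=1, s=13, t=-20   [77*(13) + 50*(-20) = 1]
q=3: r=0, s=-50, t=77   [77*(-50) + 50*(77) = 0]
GCD = 1 with t = -20, so 50*(-20) ≡ 1 (mod 77)
Inverse = -20 mod 77 = 57
Check: 50 * 57 = 2850 ≡ 1 (mod 77)

50^(-1) ≡ 57 (mod 77)


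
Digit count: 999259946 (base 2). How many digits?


999259946 in base 2 = 111011100011110111111100101010
Number of digits = 30

30 digits (base 2)


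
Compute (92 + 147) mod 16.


92 + 147 = 239
239 mod 16 = 15


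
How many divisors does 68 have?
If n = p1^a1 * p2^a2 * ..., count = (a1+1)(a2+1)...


68 = 2^2 × 17^1
d(68) = (2+1) × (1+1) = 6

6 divisors


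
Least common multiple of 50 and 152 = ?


GCD(50, 152) = 2
LCM = 50*152/2 = 7600/2 = 3800

LCM = 3800


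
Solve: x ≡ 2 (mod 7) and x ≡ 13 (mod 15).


M = 7*15 = 105
M1 = M/7 = 15, M2 = M/15 = 7
M1^(-1) mod 7 = 1, M2^(-1) mod 15 = 13
x = 2*15*1 + 13*7*13 = 1213
1213 mod 105 = 58
Check: 58 mod 7 = 2 ✓, 58 mod 15 = 13 ✓

x ≡ 58 (mod 105)


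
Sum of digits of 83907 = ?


8 + 3 + 9 + 0 + 7 = 27


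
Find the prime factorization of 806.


806 / 2 = 403
403 / 13 = 31
31 / 31 = 1
806 = 2 × 13 × 31


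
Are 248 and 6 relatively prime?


Euclidean algorithm:
248 = 41 * 6 + 2
6 = 3 * 2 + 0
GCD(248, 6) = 2

No, not coprime (GCD = 2)


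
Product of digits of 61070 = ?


6 × 1 × 0 × 7 × 0 = 0


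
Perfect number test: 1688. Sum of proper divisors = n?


Proper divisors of 1688: 1, 2, 4, 8, 211, 422, 844
Sum = 1 + 2 + 4 + 8 + 211 + 422 + 844 = 1492

No, 1688 is not perfect (1492 ≠ 1688)


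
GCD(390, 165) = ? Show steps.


390 = 2 * 165 + 60
165 = 2 * 60 + 45
60 = 1 * 45 + 15
45 = 3 * 15 + 0
GCD = 15


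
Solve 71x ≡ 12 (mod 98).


GCD(71, 98) = 1, unique solution
a^(-1) mod 98 = 29
x = 29 * 12 mod 98 = 54

x ≡ 54 (mod 98)


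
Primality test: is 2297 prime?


Check divisors up to sqrt(2297) = 47.9270
No divisors found.
2297 is prime.

Yes, 2297 is prime


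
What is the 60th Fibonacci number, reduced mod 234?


F(k) mod 234 for k=1..60:
1, 1, 2, 3, 5, 8, 13, 21, 34, 55, 89, 144, 233, 143, 142, 51, 193, 10, 203, 213, 182, 161, 109, 36, 145, 181, 92, 39, 131, 170, 67, 3, 70, 73, 143, 216, 125, 107, 232, 105, 103, 208, 77, 51, 128, 179, 73, 18, 91, 109, 200, 75, 41, 116, 157, 39, 196, 1, 197, 198
F(60) mod 234 = 198


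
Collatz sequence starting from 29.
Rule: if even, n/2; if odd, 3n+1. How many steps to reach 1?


29 → 88 → 44 → 22 → 11 → 34 → 17 → 52 → 26 → 13 → 40 → 20 → 10 → 5 → 16 → 8 → 4 → 2 → 1
Total steps = 18

18 steps


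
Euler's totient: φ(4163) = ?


4163 = 23 × 181
Prime factors: 23, 181
φ(4163) = 4163 × (1-1/23) × (1-1/181)
= 4163 × 22/23 × 180/181 = 3960

φ(4163) = 3960


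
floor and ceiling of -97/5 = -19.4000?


-97/5 = -19.4000
floor = -20
ceil = -19

floor = -20, ceil = -19


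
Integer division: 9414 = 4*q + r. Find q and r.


9414 = 4 * 2353 + 2
Check: 9412 + 2 = 9414

q = 2353, r = 2


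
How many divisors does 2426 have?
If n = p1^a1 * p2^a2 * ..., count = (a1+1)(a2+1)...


2426 = 2^1 × 1213^1
d(2426) = (1+1) × (1+1) = 4

4 divisors


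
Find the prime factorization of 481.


481 / 13 = 37
37 / 37 = 1
481 = 13 × 37


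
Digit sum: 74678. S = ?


7 + 4 + 6 + 7 + 8 = 32


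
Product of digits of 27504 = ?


2 × 7 × 5 × 0 × 4 = 0


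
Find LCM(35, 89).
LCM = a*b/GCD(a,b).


GCD(35, 89) = 1
LCM = 35*89/1 = 3115/1 = 3115

LCM = 3115


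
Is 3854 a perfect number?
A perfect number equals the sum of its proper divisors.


Proper divisors of 3854: 1, 2, 41, 47, 82, 94, 1927
Sum = 1 + 2 + 41 + 47 + 82 + 94 + 1927 = 2194

No, 3854 is not perfect (2194 ≠ 3854)


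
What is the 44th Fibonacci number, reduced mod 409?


F(k) mod 409 for k=1..44:
1, 1, 2, 3, 5, 8, 13, 21, 34, 55, 89, 144, 233, 377, 201, 169, 370, 130, 91, 221, 312, 124, 27, 151, 178, 329, 98, 18, 116, 134, 250, 384, 225, 200, 16, 216, 232, 39, 271, 310, 172, 73, 245, 318
F(44) mod 409 = 318


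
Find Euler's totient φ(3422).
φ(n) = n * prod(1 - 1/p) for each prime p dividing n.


3422 = 2 × 29 × 59
Prime factors: 2, 29, 59
φ(3422) = 3422 × (1-1/2) × (1-1/29) × (1-1/59)
= 3422 × 1/2 × 28/29 × 58/59 = 1624

φ(3422) = 1624


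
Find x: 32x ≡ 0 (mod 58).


GCD(32, 58) = 2 divides 0
Divide: 16x ≡ 0 (mod 29)
x ≡ 0 (mod 29)


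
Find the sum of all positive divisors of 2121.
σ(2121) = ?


Divisors of 2121: 1, 3, 7, 21, 101, 303, 707, 2121
Sum = 1 + 3 + 7 + 21 + 101 + 303 + 707 + 2121 = 3264

σ(2121) = 3264


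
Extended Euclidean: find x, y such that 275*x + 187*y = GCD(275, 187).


Tabular extended Euclidean (each row: r = 275*s + 187*t):
r=275, s=1, t=0
r=187, s=0, t=1
q=1: r=88, s=1, t=-1   [275*(1) + 187*(-1) = 88]
q=2: r=11, s=-2, t=3   [275*(-2) + 187*(3) = 11]
q=8: r=0, s=17, t=-25   [275*(17) + 187*(-25) = 0]
GCD = 11; from the row with r=11: x=-2, y=3
Check: 275*(-2) + 187*(3) = -550 + 561 = 11

GCD = 11, x = -2, y = 3


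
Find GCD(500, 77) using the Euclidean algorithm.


500 = 6 * 77 + 38
77 = 2 * 38 + 1
38 = 38 * 1 + 0
GCD = 1


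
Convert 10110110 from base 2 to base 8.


10110110 (base 2) = 182 (decimal)
182 (decimal) = 266 (base 8)


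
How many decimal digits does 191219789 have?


191219789 has 9 digits in base 10
floor(log10(191219789)) + 1 = floor(8.2815) + 1 = 9

9 digits (base 10)


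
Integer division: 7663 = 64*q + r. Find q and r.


7663 = 64 * 119 + 47
Check: 7616 + 47 = 7663

q = 119, r = 47


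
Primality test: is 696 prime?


696 / 2 = 348 (exact division)
696 is NOT prime.

No, 696 is not prime


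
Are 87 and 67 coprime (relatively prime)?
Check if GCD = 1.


Euclidean algorithm:
87 = 1 * 67 + 20
67 = 3 * 20 + 7
20 = 2 * 7 + 6
7 = 1 * 6 + 1
6 = 6 * 1 + 0
GCD(87, 67) = 1

Yes, coprime (GCD = 1)


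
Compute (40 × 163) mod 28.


40 × 163 = 6520
6520 mod 28 = 24


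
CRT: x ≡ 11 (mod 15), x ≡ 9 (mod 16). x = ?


M = 15*16 = 240
M1 = M/15 = 16, M2 = M/16 = 15
M1^(-1) mod 15 = 1, M2^(-1) mod 16 = 15
x = 11*16*1 + 9*15*15 = 2201
2201 mod 240 = 41
Check: 41 mod 15 = 11 ✓, 41 mod 16 = 9 ✓

x ≡ 41 (mod 240)


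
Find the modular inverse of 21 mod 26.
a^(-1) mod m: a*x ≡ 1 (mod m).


Use the extended Euclidean algorithm on (26, 21); each row r = 26*s + 21*t:
r=26, s=1, t=0
r=21, s=0, t=1
q=1: r=5, s=1, t=-1   [26*(1) + 21*(-1) = 5]
q=4: r=1, s=-4, t=5   [26*(-4) + 21*(5) = 1]
q=5: r=0, s=21, t=-26   [26*(21) + 21*(-26) = 0]
GCD = 1 with t = 5, so 21*(5) ≡ 1 (mod 26)
Inverse = 5 mod 26 = 5
Check: 21 * 5 = 105 ≡ 1 (mod 26)

21^(-1) ≡ 5 (mod 26)


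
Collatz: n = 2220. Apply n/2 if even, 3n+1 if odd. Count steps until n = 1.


2220 → 1110 → 555 → 1666 → 833 → 2500 → 1250 → 625 → 1876 → 938 → 469 → 1408 → 704 → 352 → 176 → 88 → 44 → 22 → 11 → 34 → 17 → 52 → 26 → 13 → 40 → 20 → 10 → 5 → 16 → 8 → 4 → 2 → 1
Total steps = 32

32 steps


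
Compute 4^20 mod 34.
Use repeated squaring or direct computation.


4^1 mod 34 = 4
4^2 mod 34 = 16
4^3 mod 34 = 30
4^4 mod 34 = 18
4^5 mod 34 = 4
4^6 mod 34 = 16
4^7 mod 34 = 30
4^8 mod 34 = 18
4^9 mod 34 = 4
4^10 mod 34 = 16
4^11 mod 34 = 30
4^12 mod 34 = 18
4^13 mod 34 = 4
4^14 mod 34 = 16
4^15 mod 34 = 30
4^16 mod 34 = 18
4^17 mod 34 = 4
4^18 mod 34 = 16
4^19 mod 34 = 30
4^20 mod 34 = 18


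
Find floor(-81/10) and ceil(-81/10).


-81/10 = -8.1000
floor = -9
ceil = -8

floor = -9, ceil = -8


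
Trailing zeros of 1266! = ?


floor(1266/5) = 253
floor(1266/25) = 50
floor(1266/125) = 10
floor(1266/625) = 2
Total = 315

315 trailing zeros


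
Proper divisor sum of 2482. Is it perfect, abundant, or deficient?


Proper divisors: 1, 2, 17, 34, 73, 146, 1241
Sum = 1 + 2 + 17 + 34 + 73 + 146 + 1241 = 1514
1514 < 2482 → deficient

s(2482) = 1514 (deficient)


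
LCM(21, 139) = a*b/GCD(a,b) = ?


GCD(21, 139) = 1
LCM = 21*139/1 = 2919/1 = 2919

LCM = 2919


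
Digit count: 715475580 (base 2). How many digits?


715475580 in base 2 = 101010101001010100101001111100
Number of digits = 30

30 digits (base 2)


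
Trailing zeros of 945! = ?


floor(945/5) = 189
floor(945/25) = 37
floor(945/125) = 7
floor(945/625) = 1
Total = 234

234 trailing zeros


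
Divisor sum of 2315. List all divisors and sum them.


Divisors of 2315: 1, 5, 463, 2315
Sum = 1 + 5 + 463 + 2315 = 2784

σ(2315) = 2784


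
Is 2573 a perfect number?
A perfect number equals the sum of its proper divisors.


Proper divisors of 2573: 1, 31, 83
Sum = 1 + 31 + 83 = 115

No, 2573 is not perfect (115 ≠ 2573)


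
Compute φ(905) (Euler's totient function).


905 = 5 × 181
Prime factors: 5, 181
φ(905) = 905 × (1-1/5) × (1-1/181)
= 905 × 4/5 × 180/181 = 720

φ(905) = 720


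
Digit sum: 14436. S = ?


1 + 4 + 4 + 3 + 6 = 18


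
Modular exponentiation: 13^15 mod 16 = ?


13^1 mod 16 = 13
13^2 mod 16 = 9
13^3 mod 16 = 5
13^4 mod 16 = 1
13^5 mod 16 = 13
13^6 mod 16 = 9
13^7 mod 16 = 5
13^8 mod 16 = 1
13^9 mod 16 = 13
13^10 mod 16 = 9
13^11 mod 16 = 5
13^12 mod 16 = 1
13^13 mod 16 = 13
13^14 mod 16 = 9
13^15 mod 16 = 5


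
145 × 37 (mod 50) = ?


145 × 37 = 5365
5365 mod 50 = 15


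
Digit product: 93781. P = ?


9 × 3 × 7 × 8 × 1 = 1512


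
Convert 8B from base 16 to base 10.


8B (base 16) = 139 (decimal)
139 (decimal) = 139 (base 10)


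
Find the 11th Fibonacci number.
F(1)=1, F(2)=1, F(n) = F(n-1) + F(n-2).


Sequence: 1, 1, 2, 3, 5, 8, 13, 21, 34, 55, 89
F(11) = 89


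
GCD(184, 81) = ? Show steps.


184 = 2 * 81 + 22
81 = 3 * 22 + 15
22 = 1 * 15 + 7
15 = 2 * 7 + 1
7 = 7 * 1 + 0
GCD = 1


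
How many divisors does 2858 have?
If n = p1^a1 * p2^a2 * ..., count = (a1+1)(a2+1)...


2858 = 2^1 × 1429^1
d(2858) = (1+1) × (1+1) = 4

4 divisors


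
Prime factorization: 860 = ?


860 / 2 = 430
430 / 2 = 215
215 / 5 = 43
43 / 43 = 1
860 = 2^2 × 5 × 43


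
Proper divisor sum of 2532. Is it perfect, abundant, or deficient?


Proper divisors: 1, 2, 3, 4, 6, 12, 211, 422, 633, 844, 1266
Sum = 1 + 2 + 3 + 4 + 6 + 12 + 211 + 422 + 633 + 844 + 1266 = 3404
3404 > 2532 → abundant

s(2532) = 3404 (abundant)


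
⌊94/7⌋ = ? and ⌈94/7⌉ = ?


94/7 = 13.4286
floor = 13
ceil = 14

floor = 13, ceil = 14


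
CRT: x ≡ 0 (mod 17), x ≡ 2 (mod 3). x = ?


M = 17*3 = 51
M1 = M/17 = 3, M2 = M/3 = 17
M1^(-1) mod 17 = 6, M2^(-1) mod 3 = 2
x = 0*3*6 + 2*17*2 = 68
68 mod 51 = 17
Check: 17 mod 17 = 0 ✓, 17 mod 3 = 2 ✓

x ≡ 17 (mod 51)


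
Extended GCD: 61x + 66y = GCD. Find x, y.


Tabular extended Euclidean (each row: r = 61*s + 66*t):
r=61, s=1, t=0
r=66, s=0, t=1
q=0: r=61, s=1, t=0   [61*(1) + 66*(0) = 61]
q=1: r=5, s=-1, t=1   [61*(-1) + 66*(1) = 5]
q=12: r=1, s=13, t=-12   [61*(13) + 66*(-12) = 1]
q=5: r=0, s=-66, t=61   [61*(-66) + 66*(61) = 0]
GCD = 1; from the row with r=1: x=13, y=-12
Check: 61*(13) + 66*(-12) = 793 - 792 = 1

GCD = 1, x = 13, y = -12


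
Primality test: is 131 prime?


Check divisors up to sqrt(131) = 11.4455
No divisors found.
131 is prime.

Yes, 131 is prime


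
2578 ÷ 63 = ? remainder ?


2578 = 63 * 40 + 58
Check: 2520 + 58 = 2578

q = 40, r = 58


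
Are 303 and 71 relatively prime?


Euclidean algorithm:
303 = 4 * 71 + 19
71 = 3 * 19 + 14
19 = 1 * 14 + 5
14 = 2 * 5 + 4
5 = 1 * 4 + 1
4 = 4 * 1 + 0
GCD(303, 71) = 1

Yes, coprime (GCD = 1)


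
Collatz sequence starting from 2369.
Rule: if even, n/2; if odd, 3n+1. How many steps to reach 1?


2369 → 7108 → 3554 → 1777 → 5332 → 2666 → 1333 → 4000 → 2000 → 1000 → 500 → 250 → 125 → 376 → 188 → 94 → 47 → 142 → 71 → 214 → 107 → 322 → 161 → 484 → 242 → 121 → 364 → 182 → 91 → 274 → 137 → 412 → 206 → 103 → 310 → 155 → 466 → 233 → 700 → 350 → 175 → 526 → 263 → 790 → 395 → 1186 → 593 → 1780 → 890 → 445 → 1336 → 668 → 334 → 167 → 502 → 251 → 754 → 377 → 1132 → 566 → 283 → 850 → 425 → 1276 → 638 → 319 → 958 → 479 → 1438 → 719 → 2158 → 1079 → 3238 → 1619 → 4858 → 2429 → 7288 → 3644 → 1822 → 911 → 2734 → 1367 → 4102 → 2051 → 6154 → 3077 → 9232 → 4616 → 2308 → 1154 → 577 → 1732 → 866 → 433 → 1300 → 650 → 325 → 976 → 488 → 244 → 122 → 61 → 184 → 92 → 46 → 23 → 70 → 35 → 106 → 53 → 160 → 80 → 40 → 20 → 10 → 5 → 16 → 8 → 4 → 2 → 1
Total steps = 120

120 steps


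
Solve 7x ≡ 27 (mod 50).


GCD(7, 50) = 1, unique solution
a^(-1) mod 50 = 43
x = 43 * 27 mod 50 = 11

x ≡ 11 (mod 50)


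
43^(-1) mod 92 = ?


Use the extended Euclidean algorithm on (92, 43); each row r = 92*s + 43*t:
r=92, s=1, t=0
r=43, s=0, t=1
q=2: r=6, s=1, t=-2   [92*(1) + 43*(-2) = 6]
q=7: r=1, s=-7, t=15   [92*(-7) + 43*(15) = 1]
q=6: r=0, s=43, t=-92   [92*(43) + 43*(-92) = 0]
GCD = 1 with t = 15, so 43*(15) ≡ 1 (mod 92)
Inverse = 15 mod 92 = 15
Check: 43 * 15 = 645 ≡ 1 (mod 92)

43^(-1) ≡ 15 (mod 92)


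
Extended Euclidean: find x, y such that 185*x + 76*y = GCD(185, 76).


Tabular extended Euclidean (each row: r = 185*s + 76*t):
r=185, s=1, t=0
r=76, s=0, t=1
q=2: r=33, s=1, t=-2   [185*(1) + 76*(-2) = 33]
q=2: r=10, s=-2, t=5   [185*(-2) + 76*(5) = 10]
q=3: r=3, s=7, t=-17   [185*(7) + 76*(-17) = 3]
q=3: r=1, s=-23, t=56   [185*(-23) + 76*(56) = 1]
q=3: r=0, s=76, t=-185   [185*(76) + 76*(-185) = 0]
GCD = 1; from the row with r=1: x=-23, y=56
Check: 185*(-23) + 76*(56) = -4255 + 4256 = 1

GCD = 1, x = -23, y = 56


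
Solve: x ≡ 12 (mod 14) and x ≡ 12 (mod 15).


M = 14*15 = 210
M1 = M/14 = 15, M2 = M/15 = 14
M1^(-1) mod 14 = 1, M2^(-1) mod 15 = 14
x = 12*15*1 + 12*14*14 = 2532
2532 mod 210 = 12
Check: 12 mod 14 = 12 ✓, 12 mod 15 = 12 ✓

x ≡ 12 (mod 210)


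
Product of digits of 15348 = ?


1 × 5 × 3 × 4 × 8 = 480


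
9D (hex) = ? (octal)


9D (base 16) = 157 (decimal)
157 (decimal) = 235 (base 8)


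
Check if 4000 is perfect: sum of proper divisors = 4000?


Proper divisors of 4000: 1, 2, 4, 5, 8, 10, 16, 20, 25, 32, 40, 50, 80, 100, 125, 160, 200, 250, 400, 500, 800, 1000, 2000
Sum = 1 + 2 + 4 + 5 + 8 + 10 + 16 + 20 + 25 + 32 + 40 + 50 + 80 + 100 + 125 + 160 + 200 + 250 + 400 + 500 + 800 + 1000 + 2000 = 5828

No, 4000 is not perfect (5828 ≠ 4000)


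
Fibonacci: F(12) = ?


Sequence: 1, 1, 2, 3, 5, 8, 13, 21, 34, 55, 89, 144
F(12) = 144


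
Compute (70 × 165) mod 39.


70 × 165 = 11550
11550 mod 39 = 6


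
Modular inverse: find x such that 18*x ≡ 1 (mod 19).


Use the extended Euclidean algorithm on (19, 18); each row r = 19*s + 18*t:
r=19, s=1, t=0
r=18, s=0, t=1
q=1: r=1, s=1, t=-1   [19*(1) + 18*(-1) = 1]
q=18: r=0, s=-18, t=19   [19*(-18) + 18*(19) = 0]
GCD = 1 with t = -1, so 18*(-1) ≡ 1 (mod 19)
Inverse = -1 mod 19 = 18
Check: 18 * 18 = 324 ≡ 1 (mod 19)

18^(-1) ≡ 18 (mod 19)


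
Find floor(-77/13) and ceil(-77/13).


-77/13 = -5.9231
floor = -6
ceil = -5

floor = -6, ceil = -5


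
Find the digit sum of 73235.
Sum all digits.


7 + 3 + 2 + 3 + 5 = 20


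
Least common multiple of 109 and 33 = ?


GCD(109, 33) = 1
LCM = 109*33/1 = 3597/1 = 3597

LCM = 3597


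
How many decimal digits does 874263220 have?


874263220 has 9 digits in base 10
floor(log10(874263220)) + 1 = floor(8.9416) + 1 = 9

9 digits (base 10)


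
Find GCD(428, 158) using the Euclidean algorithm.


428 = 2 * 158 + 112
158 = 1 * 112 + 46
112 = 2 * 46 + 20
46 = 2 * 20 + 6
20 = 3 * 6 + 2
6 = 3 * 2 + 0
GCD = 2


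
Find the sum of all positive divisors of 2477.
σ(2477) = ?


Divisors of 2477: 1, 2477
Sum = 1 + 2477 = 2478

σ(2477) = 2478


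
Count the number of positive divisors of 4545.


4545 = 3^2 × 5^1 × 101^1
d(4545) = (2+1) × (1+1) × (1+1) = 12

12 divisors


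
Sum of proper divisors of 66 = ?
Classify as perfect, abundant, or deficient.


Proper divisors: 1, 2, 3, 6, 11, 22, 33
Sum = 1 + 2 + 3 + 6 + 11 + 22 + 33 = 78
78 > 66 → abundant

s(66) = 78 (abundant)


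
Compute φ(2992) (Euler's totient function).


2992 = 2^4 × 11 × 17
Prime factors: 2, 11, 17
φ(2992) = 2992 × (1-1/2) × (1-1/11) × (1-1/17)
= 2992 × 1/2 × 10/11 × 16/17 = 1280

φ(2992) = 1280


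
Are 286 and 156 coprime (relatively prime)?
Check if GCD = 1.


Euclidean algorithm:
286 = 1 * 156 + 130
156 = 1 * 130 + 26
130 = 5 * 26 + 0
GCD(286, 156) = 26

No, not coprime (GCD = 26)


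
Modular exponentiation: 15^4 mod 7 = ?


15^1 mod 7 = 1
15^2 mod 7 = 1
15^3 mod 7 = 1
15^4 mod 7 = 1


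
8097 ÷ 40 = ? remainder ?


8097 = 40 * 202 + 17
Check: 8080 + 17 = 8097

q = 202, r = 17


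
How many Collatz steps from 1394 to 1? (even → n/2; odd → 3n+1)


1394 → 697 → 2092 → 1046 → 523 → 1570 → 785 → 2356 → 1178 → 589 → 1768 → 884 → 442 → 221 → 664 → 332 → 166 → 83 → 250 → 125 → 376 → 188 → 94 → 47 → 142 → 71 → 214 → 107 → 322 → 161 → 484 → 242 → 121 → 364 → 182 → 91 → 274 → 137 → 412 → 206 → 103 → 310 → 155 → 466 → 233 → 700 → 350 → 175 → 526 → 263 → 790 → 395 → 1186 → 593 → 1780 → 890 → 445 → 1336 → 668 → 334 → 167 → 502 → 251 → 754 → 377 → 1132 → 566 → 283 → 850 → 425 → 1276 → 638 → 319 → 958 → 479 → 1438 → 719 → 2158 → 1079 → 3238 → 1619 → 4858 → 2429 → 7288 → 3644 → 1822 → 911 → 2734 → 1367 → 4102 → 2051 → 6154 → 3077 → 9232 → 4616 → 2308 → 1154 → 577 → 1732 → 866 → 433 → 1300 → 650 → 325 → 976 → 488 → 244 → 122 → 61 → 184 → 92 → 46 → 23 → 70 → 35 → 106 → 53 → 160 → 80 → 40 → 20 → 10 → 5 → 16 → 8 → 4 → 2 → 1
Total steps = 127

127 steps


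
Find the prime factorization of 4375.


4375 / 5 = 875
875 / 5 = 175
175 / 5 = 35
35 / 5 = 7
7 / 7 = 1
4375 = 5^4 × 7


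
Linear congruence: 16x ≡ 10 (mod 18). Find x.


GCD(16, 18) = 2 divides 10
Divide: 8x ≡ 5 (mod 9)
x ≡ 4 (mod 9)


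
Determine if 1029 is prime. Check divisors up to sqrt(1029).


1029 / 3 = 343 (exact division)
1029 is NOT prime.

No, 1029 is not prime


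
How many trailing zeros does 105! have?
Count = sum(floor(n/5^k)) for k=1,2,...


floor(105/5) = 21
floor(105/25) = 4
Total = 25

25 trailing zeros


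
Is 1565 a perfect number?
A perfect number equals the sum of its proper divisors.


Proper divisors of 1565: 1, 5, 313
Sum = 1 + 5 + 313 = 319

No, 1565 is not perfect (319 ≠ 1565)


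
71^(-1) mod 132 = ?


Use the extended Euclidean algorithm on (132, 71); each row r = 132*s + 71*t:
r=132, s=1, t=0
r=71, s=0, t=1
q=1: r=61, s=1, t=-1   [132*(1) + 71*(-1) = 61]
q=1: r=10, s=-1, t=2   [132*(-1) + 71*(2) = 10]
q=6: r=1, s=7, t=-13   [132*(7) + 71*(-13) = 1]
q=10: r=0, s=-71, t=132   [132*(-71) + 71*(132) = 0]
GCD = 1 with t = -13, so 71*(-13) ≡ 1 (mod 132)
Inverse = -13 mod 132 = 119
Check: 71 * 119 = 8449 ≡ 1 (mod 132)

71^(-1) ≡ 119 (mod 132)


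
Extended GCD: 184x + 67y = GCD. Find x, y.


Tabular extended Euclidean (each row: r = 184*s + 67*t):
r=184, s=1, t=0
r=67, s=0, t=1
q=2: r=50, s=1, t=-2   [184*(1) + 67*(-2) = 50]
q=1: r=17, s=-1, t=3   [184*(-1) + 67*(3) = 17]
q=2: r=16, s=3, t=-8   [184*(3) + 67*(-8) = 16]
q=1: r=1, s=-4, t=11   [184*(-4) + 67*(11) = 1]
q=16: r=0, s=67, t=-184   [184*(67) + 67*(-184) = 0]
GCD = 1; from the row with r=1: x=-4, y=11
Check: 184*(-4) + 67*(11) = -736 + 737 = 1

GCD = 1, x = -4, y = 11


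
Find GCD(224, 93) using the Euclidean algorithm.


224 = 2 * 93 + 38
93 = 2 * 38 + 17
38 = 2 * 17 + 4
17 = 4 * 4 + 1
4 = 4 * 1 + 0
GCD = 1


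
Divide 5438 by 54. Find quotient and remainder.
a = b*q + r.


5438 = 54 * 100 + 38
Check: 5400 + 38 = 5438

q = 100, r = 38


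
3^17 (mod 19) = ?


3^1 mod 19 = 3
3^2 mod 19 = 9
3^3 mod 19 = 8
3^4 mod 19 = 5
3^5 mod 19 = 15
3^6 mod 19 = 7
3^7 mod 19 = 2
3^8 mod 19 = 6
3^9 mod 19 = 18
3^10 mod 19 = 16
3^11 mod 19 = 10
3^12 mod 19 = 11
3^13 mod 19 = 14
3^14 mod 19 = 4
3^15 mod 19 = 12
3^16 mod 19 = 17
3^17 mod 19 = 13


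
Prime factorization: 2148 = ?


2148 / 2 = 1074
1074 / 2 = 537
537 / 3 = 179
179 / 179 = 1
2148 = 2^2 × 3 × 179


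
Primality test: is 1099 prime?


1099 / 7 = 157 (exact division)
1099 is NOT prime.

No, 1099 is not prime


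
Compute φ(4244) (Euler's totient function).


4244 = 2^2 × 1061
Prime factors: 2, 1061
φ(4244) = 4244 × (1-1/2) × (1-1/1061)
= 4244 × 1/2 × 1060/1061 = 2120

φ(4244) = 2120


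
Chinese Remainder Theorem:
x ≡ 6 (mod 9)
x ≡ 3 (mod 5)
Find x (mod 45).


M = 9*5 = 45
M1 = M/9 = 5, M2 = M/5 = 9
M1^(-1) mod 9 = 2, M2^(-1) mod 5 = 4
x = 6*5*2 + 3*9*4 = 168
168 mod 45 = 33
Check: 33 mod 9 = 6 ✓, 33 mod 5 = 3 ✓

x ≡ 33 (mod 45)


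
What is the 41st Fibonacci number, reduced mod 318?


F(k) mod 318 for k=1..41:
1, 1, 2, 3, 5, 8, 13, 21, 34, 55, 89, 144, 233, 59, 292, 33, 7, 40, 47, 87, 134, 221, 37, 258, 295, 235, 212, 129, 23, 152, 175, 9, 184, 193, 59, 252, 311, 245, 238, 165, 85
F(41) mod 318 = 85


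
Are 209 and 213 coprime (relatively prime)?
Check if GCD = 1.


Euclidean algorithm:
213 = 1 * 209 + 4
209 = 52 * 4 + 1
4 = 4 * 1 + 0
GCD(209, 213) = 1

Yes, coprime (GCD = 1)


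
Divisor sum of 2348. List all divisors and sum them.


Divisors of 2348: 1, 2, 4, 587, 1174, 2348
Sum = 1 + 2 + 4 + 587 + 1174 + 2348 = 4116

σ(2348) = 4116


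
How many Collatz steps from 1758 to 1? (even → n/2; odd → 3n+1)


1758 → 879 → 2638 → 1319 → 3958 → 1979 → 5938 → 2969 → 8908 → 4454 → 2227 → 6682 → 3341 → 10024 → 5012 → 2506 → 1253 → 3760 → 1880 → 940 → 470 → 235 → 706 → 353 → 1060 → 530 → 265 → 796 → 398 → 199 → 598 → 299 → 898 → 449 → 1348 → 674 → 337 → 1012 → 506 → 253 → 760 → 380 → 190 → 95 → 286 → 143 → 430 → 215 → 646 → 323 → 970 → 485 → 1456 → 728 → 364 → 182 → 91 → 274 → 137 → 412 → 206 → 103 → 310 → 155 → 466 → 233 → 700 → 350 → 175 → 526 → 263 → 790 → 395 → 1186 → 593 → 1780 → 890 → 445 → 1336 → 668 → 334 → 167 → 502 → 251 → 754 → 377 → 1132 → 566 → 283 → 850 → 425 → 1276 → 638 → 319 → 958 → 479 → 1438 → 719 → 2158 → 1079 → 3238 → 1619 → 4858 → 2429 → 7288 → 3644 → 1822 → 911 → 2734 → 1367 → 4102 → 2051 → 6154 → 3077 → 9232 → 4616 → 2308 → 1154 → 577 → 1732 → 866 → 433 → 1300 → 650 → 325 → 976 → 488 → 244 → 122 → 61 → 184 → 92 → 46 → 23 → 70 → 35 → 106 → 53 → 160 → 80 → 40 → 20 → 10 → 5 → 16 → 8 → 4 → 2 → 1
Total steps = 148

148 steps


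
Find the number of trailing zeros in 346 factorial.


floor(346/5) = 69
floor(346/25) = 13
floor(346/125) = 2
Total = 84

84 trailing zeros


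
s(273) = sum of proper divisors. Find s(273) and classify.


Proper divisors: 1, 3, 7, 13, 21, 39, 91
Sum = 1 + 3 + 7 + 13 + 21 + 39 + 91 = 175
175 < 273 → deficient

s(273) = 175 (deficient)


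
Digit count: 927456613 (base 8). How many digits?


927456613 in base 8 = 6721756545
Number of digits = 10

10 digits (base 8)


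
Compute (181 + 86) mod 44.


181 + 86 = 267
267 mod 44 = 3


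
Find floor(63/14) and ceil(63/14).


63/14 = 4.5000
floor = 4
ceil = 5

floor = 4, ceil = 5


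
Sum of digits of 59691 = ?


5 + 9 + 6 + 9 + 1 = 30


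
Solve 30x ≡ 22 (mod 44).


GCD(30, 44) = 2 divides 22
Divide: 15x ≡ 11 (mod 22)
x ≡ 11 (mod 22)


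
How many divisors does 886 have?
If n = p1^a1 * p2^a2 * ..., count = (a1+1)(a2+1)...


886 = 2^1 × 443^1
d(886) = (1+1) × (1+1) = 4

4 divisors


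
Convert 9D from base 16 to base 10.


9D (base 16) = 157 (decimal)
157 (decimal) = 157 (base 10)


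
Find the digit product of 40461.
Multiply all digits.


4 × 0 × 4 × 6 × 1 = 0


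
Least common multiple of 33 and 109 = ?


GCD(33, 109) = 1
LCM = 33*109/1 = 3597/1 = 3597

LCM = 3597


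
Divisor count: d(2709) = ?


2709 = 3^2 × 7^1 × 43^1
d(2709) = (2+1) × (1+1) × (1+1) = 12

12 divisors


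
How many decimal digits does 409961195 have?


409961195 has 9 digits in base 10
floor(log10(409961195)) + 1 = floor(8.6127) + 1 = 9

9 digits (base 10)


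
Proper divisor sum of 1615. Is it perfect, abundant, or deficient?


Proper divisors: 1, 5, 17, 19, 85, 95, 323
Sum = 1 + 5 + 17 + 19 + 85 + 95 + 323 = 545
545 < 1615 → deficient

s(1615) = 545 (deficient)


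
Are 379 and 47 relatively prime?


Euclidean algorithm:
379 = 8 * 47 + 3
47 = 15 * 3 + 2
3 = 1 * 2 + 1
2 = 2 * 1 + 0
GCD(379, 47) = 1

Yes, coprime (GCD = 1)


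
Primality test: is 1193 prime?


Check divisors up to sqrt(1193) = 34.5398
No divisors found.
1193 is prime.

Yes, 1193 is prime


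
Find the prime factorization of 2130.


2130 / 2 = 1065
1065 / 3 = 355
355 / 5 = 71
71 / 71 = 1
2130 = 2 × 3 × 5 × 71


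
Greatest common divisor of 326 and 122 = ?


326 = 2 * 122 + 82
122 = 1 * 82 + 40
82 = 2 * 40 + 2
40 = 20 * 2 + 0
GCD = 2


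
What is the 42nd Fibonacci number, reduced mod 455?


F(k) mod 455 for k=1..42:
1, 1, 2, 3, 5, 8, 13, 21, 34, 55, 89, 144, 233, 377, 155, 77, 232, 309, 86, 395, 26, 421, 447, 413, 405, 363, 313, 221, 79, 300, 379, 224, 148, 372, 65, 437, 47, 29, 76, 105, 181, 286
F(42) mod 455 = 286


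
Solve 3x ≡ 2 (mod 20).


GCD(3, 20) = 1, unique solution
a^(-1) mod 20 = 7
x = 7 * 2 mod 20 = 14

x ≡ 14 (mod 20)


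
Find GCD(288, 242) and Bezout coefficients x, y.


Tabular extended Euclidean (each row: r = 288*s + 242*t):
r=288, s=1, t=0
r=242, s=0, t=1
q=1: r=46, s=1, t=-1   [288*(1) + 242*(-1) = 46]
q=5: r=12, s=-5, t=6   [288*(-5) + 242*(6) = 12]
q=3: r=10, s=16, t=-19   [288*(16) + 242*(-19) = 10]
q=1: r=2, s=-21, t=25   [288*(-21) + 242*(25) = 2]
q=5: r=0, s=121, t=-144   [288*(121) + 242*(-144) = 0]
GCD = 2; from the row with r=2: x=-21, y=25
Check: 288*(-21) + 242*(25) = -6048 + 6050 = 2

GCD = 2, x = -21, y = 25


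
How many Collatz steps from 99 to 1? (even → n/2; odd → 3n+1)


99 → 298 → 149 → 448 → 224 → 112 → 56 → 28 → 14 → 7 → 22 → 11 → 34 → 17 → 52 → 26 → 13 → 40 → 20 → 10 → 5 → 16 → 8 → 4 → 2 → 1
Total steps = 25

25 steps


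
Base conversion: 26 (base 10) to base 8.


26 (base 10) = 26 (decimal)
26 (decimal) = 32 (base 8)


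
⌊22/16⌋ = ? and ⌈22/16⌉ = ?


22/16 = 1.3750
floor = 1
ceil = 2

floor = 1, ceil = 2


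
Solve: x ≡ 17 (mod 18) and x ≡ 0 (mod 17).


M = 18*17 = 306
M1 = M/18 = 17, M2 = M/17 = 18
M1^(-1) mod 18 = 17, M2^(-1) mod 17 = 1
x = 17*17*17 + 0*18*1 = 4913
4913 mod 306 = 17
Check: 17 mod 18 = 17 ✓, 17 mod 17 = 0 ✓

x ≡ 17 (mod 306)


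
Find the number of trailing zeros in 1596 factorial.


floor(1596/5) = 319
floor(1596/25) = 63
floor(1596/125) = 12
floor(1596/625) = 2
Total = 396

396 trailing zeros


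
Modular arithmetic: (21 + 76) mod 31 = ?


21 + 76 = 97
97 mod 31 = 4


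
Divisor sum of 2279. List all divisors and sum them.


Divisors of 2279: 1, 43, 53, 2279
Sum = 1 + 43 + 53 + 2279 = 2376

σ(2279) = 2376


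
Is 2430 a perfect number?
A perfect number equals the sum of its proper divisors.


Proper divisors of 2430: 1, 2, 3, 5, 6, 9, 10, 15, 18, 27, 30, 45, 54, 81, 90, 135, 162, 243, 270, 405, 486, 810, 1215
Sum = 1 + 2 + 3 + 5 + 6 + 9 + 10 + 15 + 18 + 27 + 30 + 45 + 54 + 81 + 90 + 135 + 162 + 243 + 270 + 405 + 486 + 810 + 1215 = 4122

No, 2430 is not perfect (4122 ≠ 2430)


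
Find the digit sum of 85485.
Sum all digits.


8 + 5 + 4 + 8 + 5 = 30


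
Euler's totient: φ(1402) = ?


1402 = 2 × 701
Prime factors: 2, 701
φ(1402) = 1402 × (1-1/2) × (1-1/701)
= 1402 × 1/2 × 700/701 = 700

φ(1402) = 700


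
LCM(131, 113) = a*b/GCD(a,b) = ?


GCD(131, 113) = 1
LCM = 131*113/1 = 14803/1 = 14803

LCM = 14803


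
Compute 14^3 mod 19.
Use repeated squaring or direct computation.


14^1 mod 19 = 14
14^2 mod 19 = 6
14^3 mod 19 = 8


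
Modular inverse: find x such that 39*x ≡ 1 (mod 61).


Use the extended Euclidean algorithm on (61, 39); each row r = 61*s + 39*t:
r=61, s=1, t=0
r=39, s=0, t=1
q=1: r=22, s=1, t=-1   [61*(1) + 39*(-1) = 22]
q=1: r=17, s=-1, t=2   [61*(-1) + 39*(2) = 17]
q=1: r=5, s=2, t=-3   [61*(2) + 39*(-3) = 5]
q=3: r=2, s=-7, t=11   [61*(-7) + 39*(11) = 2]
q=2: r=1, s=16, t=-25   [61*(16) + 39*(-25) = 1]
q=2: r=0, s=-39, t=61   [61*(-39) + 39*(61) = 0]
GCD = 1 with t = -25, so 39*(-25) ≡ 1 (mod 61)
Inverse = -25 mod 61 = 36
Check: 39 * 36 = 1404 ≡ 1 (mod 61)

39^(-1) ≡ 36 (mod 61)


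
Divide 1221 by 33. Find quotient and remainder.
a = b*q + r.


1221 = 33 * 37 + 0
Check: 1221 + 0 = 1221

q = 37, r = 0


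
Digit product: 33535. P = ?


3 × 3 × 5 × 3 × 5 = 675


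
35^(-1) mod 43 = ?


Use the extended Euclidean algorithm on (43, 35); each row r = 43*s + 35*t:
r=43, s=1, t=0
r=35, s=0, t=1
q=1: r=8, s=1, t=-1   [43*(1) + 35*(-1) = 8]
q=4: r=3, s=-4, t=5   [43*(-4) + 35*(5) = 3]
q=2: r=2, s=9, t=-11   [43*(9) + 35*(-11) = 2]
q=1: r=1, s=-13, t=16   [43*(-13) + 35*(16) = 1]
q=2: r=0, s=35, t=-43   [43*(35) + 35*(-43) = 0]
GCD = 1 with t = 16, so 35*(16) ≡ 1 (mod 43)
Inverse = 16 mod 43 = 16
Check: 35 * 16 = 560 ≡ 1 (mod 43)

35^(-1) ≡ 16 (mod 43)


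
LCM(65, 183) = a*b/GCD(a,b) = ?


GCD(65, 183) = 1
LCM = 65*183/1 = 11895/1 = 11895

LCM = 11895


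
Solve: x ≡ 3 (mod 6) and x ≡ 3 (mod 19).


M = 6*19 = 114
M1 = M/6 = 19, M2 = M/19 = 6
M1^(-1) mod 6 = 1, M2^(-1) mod 19 = 16
x = 3*19*1 + 3*6*16 = 345
345 mod 114 = 3
Check: 3 mod 6 = 3 ✓, 3 mod 19 = 3 ✓

x ≡ 3 (mod 114)


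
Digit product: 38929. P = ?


3 × 8 × 9 × 2 × 9 = 3888


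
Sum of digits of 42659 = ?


4 + 2 + 6 + 5 + 9 = 26


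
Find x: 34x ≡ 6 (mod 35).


GCD(34, 35) = 1, unique solution
a^(-1) mod 35 = 34
x = 34 * 6 mod 35 = 29

x ≡ 29 (mod 35)


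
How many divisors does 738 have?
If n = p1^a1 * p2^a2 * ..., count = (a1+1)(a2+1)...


738 = 2^1 × 3^2 × 41^1
d(738) = (1+1) × (2+1) × (1+1) = 12

12 divisors


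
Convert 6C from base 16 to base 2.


6C (base 16) = 108 (decimal)
108 (decimal) = 1101100 (base 2)


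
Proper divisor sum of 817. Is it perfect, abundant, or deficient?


Proper divisors: 1, 19, 43
Sum = 1 + 19 + 43 = 63
63 < 817 → deficient

s(817) = 63 (deficient)


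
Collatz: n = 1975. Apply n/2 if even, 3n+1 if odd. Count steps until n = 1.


1975 → 5926 → 2963 → 8890 → 4445 → 13336 → 6668 → 3334 → 1667 → 5002 → 2501 → 7504 → 3752 → 1876 → 938 → 469 → 1408 → 704 → 352 → 176 → 88 → 44 → 22 → 11 → 34 → 17 → 52 → 26 → 13 → 40 → 20 → 10 → 5 → 16 → 8 → 4 → 2 → 1
Total steps = 37

37 steps
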